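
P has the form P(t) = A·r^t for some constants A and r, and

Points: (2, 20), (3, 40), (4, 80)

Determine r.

Consecutive ratio: 40/20 = 2, and 80/40 = 2, so r = 2.
Then A·2^2 = 20 gives A = 5, and P(t) = 5·2^t.

2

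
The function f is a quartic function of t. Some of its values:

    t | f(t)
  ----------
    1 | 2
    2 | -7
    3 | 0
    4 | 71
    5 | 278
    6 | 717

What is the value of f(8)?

2795

First differences: -9, 7, 71, 207, 439. Second differences: 16, 64, 136, 232. Third differences: 48, 72, 96. Fourth differences: 24, 24.
Level-4 differences are constant, so f has degree 4.
Fitting a degree-4 polynomial gives f(t) = t^4 - 2t³ - 5t² + 5t + 3.
Then f(8) = 2795.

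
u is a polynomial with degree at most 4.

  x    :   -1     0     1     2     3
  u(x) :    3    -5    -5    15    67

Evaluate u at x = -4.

-45

First differences: -8, 0, 20, 52. Second differences: 8, 20, 32. Third differences: 12, 12.
Level-3 differences are constant, so u has degree 3.
Fitting a degree-3 polynomial gives u(x) = 2x³ + 4x² - 6x - 5.
Then u(-4) = -45.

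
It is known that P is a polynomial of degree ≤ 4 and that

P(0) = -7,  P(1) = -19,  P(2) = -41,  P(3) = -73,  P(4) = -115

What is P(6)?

Write P(t) = at^4 + bt³ + ct² + dt + e; the 5 given values yield a linear system in the 5 coefficients.
Solving, the top 2 coefficients vanish, and P(t) = -5t² - 7t - 7.
Then P(6) = -229.

-229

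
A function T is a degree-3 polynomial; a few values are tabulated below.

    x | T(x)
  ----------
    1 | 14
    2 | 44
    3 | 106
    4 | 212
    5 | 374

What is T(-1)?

First differences: 30, 62, 106, 162. Second differences: 32, 44, 56. Third differences: 12, 12.
Level-3 differences are constant, so T has degree 3.
Fitting a degree-3 polynomial gives T(x) = 2x³ + 4x² + 4x + 4.
Then T(-1) = 2.

2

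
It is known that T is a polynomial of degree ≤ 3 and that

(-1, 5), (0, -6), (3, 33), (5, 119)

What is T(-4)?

Write T(t) = at³ + bt² + ct + d; the 4 given values yield a linear system in the 4 coefficients.
Solving, the leading coefficient vanishes, and T(t) = 6t² - 5t - 6.
Then T(-4) = 110.

110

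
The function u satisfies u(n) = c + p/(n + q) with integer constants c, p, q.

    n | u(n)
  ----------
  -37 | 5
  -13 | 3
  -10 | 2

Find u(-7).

0

(u(n) − c)(n + q) = p for each data point; the three points give a linear system in c and q, then p follows.
Solving: c = 6, q = 1, p = 36, so u(n) = 6 + 36/(n + 1).
Then u(-7) = 6 + 36/(-6) = 0.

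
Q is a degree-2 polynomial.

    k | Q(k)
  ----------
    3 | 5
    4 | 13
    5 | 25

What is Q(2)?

Write Q(k) = ak² + bk + c; the 3 given values yield a linear system in the 3 coefficients.
Solving, Q(k) = 2k² - 6k + 5.
Then Q(2) = 1.

1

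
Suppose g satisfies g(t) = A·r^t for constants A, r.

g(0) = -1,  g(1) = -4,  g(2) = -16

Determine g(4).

Consecutive ratio: -4/(-1) = 4, and -16/(-4) = 4, so r = 4.
Then A·4^0 = -1 gives A = -1, and g(t) = -1·4^t.
g(4) = -1·4^4 = -256.

-256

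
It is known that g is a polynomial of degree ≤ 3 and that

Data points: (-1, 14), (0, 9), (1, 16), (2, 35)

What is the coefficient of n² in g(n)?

6

First differences: -5, 7, 19. Second differences: 12, 12.
Level-2 differences are constant, so g has degree 2.
Fitting a degree-2 polynomial gives g(n) = 6n² + n + 9.
The coefficient of n² is 6.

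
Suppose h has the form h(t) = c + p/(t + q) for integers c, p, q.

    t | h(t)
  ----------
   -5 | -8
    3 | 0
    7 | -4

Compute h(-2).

-10

(h(t) − c)(t + q) = p for each data point; the three points give a linear system in c and q, then p follows.
Solving: c = -6, q = -1, p = 12, so h(t) = -6 + 12/(t − 1).
Then h(-2) = -6 + 12/(-3) = -10.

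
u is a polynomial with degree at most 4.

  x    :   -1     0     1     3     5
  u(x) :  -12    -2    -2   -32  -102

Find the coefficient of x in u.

5

Write u(x) = ax^4 + bx³ + cx² + dx + e; the 5 given values yield a linear system in the 5 coefficients.
Solving, the top 2 coefficients vanish, and u(x) = -5x² + 5x - 2.
The coefficient of x is 5.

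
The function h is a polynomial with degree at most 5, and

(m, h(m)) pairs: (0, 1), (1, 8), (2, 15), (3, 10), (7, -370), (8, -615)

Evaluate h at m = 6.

Write h(m) = am^5 + bm^4 + cm³ + dm² + em + p; the 6 given values yield a linear system in the 6 coefficients.
Solving, the top 2 coefficients vanish, and h(m) = -2m³ + 6m² + 3m + 1.
Then h(6) = -197.

-197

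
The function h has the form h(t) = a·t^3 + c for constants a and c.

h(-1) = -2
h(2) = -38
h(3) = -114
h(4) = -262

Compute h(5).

From h(-1) = -2 and h(2) = -38: -1a + c = -2 and 8a + c = -38.
Subtracting: 9a = -36, so a = -4; then c = -2 − (-4)·(-1) = -6.
So h(t) = -4t³ − 6, and h(5) = -506.

-506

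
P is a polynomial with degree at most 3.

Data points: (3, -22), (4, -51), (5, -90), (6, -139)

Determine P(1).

6

First differences: -29, -39, -49. Second differences: -10, -10.
Level-2 differences are constant, so P has degree 2.
Fitting a degree-2 polynomial gives P(m) = -5m² + 6m + 5.
Then P(1) = 6.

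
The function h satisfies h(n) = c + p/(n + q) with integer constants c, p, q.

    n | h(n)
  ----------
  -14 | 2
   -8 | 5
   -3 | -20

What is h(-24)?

1

(h(n) − c)(n + q) = p for each data point; the three points give a linear system in c and q, then p follows.
Solving: c = 0, q = 4, p = -20, so h(n) = -20/(n + 4).
Then h(-24) = 0 − 20/(-20) = 1.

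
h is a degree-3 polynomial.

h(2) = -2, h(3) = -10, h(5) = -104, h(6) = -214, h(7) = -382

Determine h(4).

Write h(m) = am³ + bm² + cm + d; the 5 given values yield a linear system in the 4 coefficients.
Solving, h(m) = -2m³ + 7m² - 5m - 4.
Then h(4) = -40.

-40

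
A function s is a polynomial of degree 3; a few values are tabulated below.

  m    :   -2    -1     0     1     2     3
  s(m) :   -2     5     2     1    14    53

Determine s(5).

First differences: 7, -3, -1, 13, 39. Second differences: -10, 2, 14, 26. Third differences: 12, 12, 12.
Level-3 differences are constant, so s has degree 3.
Fitting a degree-3 polynomial gives s(m) = 2m³ + m² - 4m + 2.
Then s(5) = 257.

257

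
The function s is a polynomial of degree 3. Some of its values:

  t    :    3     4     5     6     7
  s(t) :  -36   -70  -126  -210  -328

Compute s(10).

-946

First differences: -34, -56, -84, -118. Second differences: -22, -28, -34. Third differences: -6, -6.
Level-3 differences are constant, so s has degree 3.
Fitting a degree-3 polynomial gives s(t) = -t³ + t² - 4t - 6.
Then s(10) = -946.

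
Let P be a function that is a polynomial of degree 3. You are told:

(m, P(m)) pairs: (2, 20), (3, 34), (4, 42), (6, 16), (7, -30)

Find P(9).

-218

Write P(m) = am³ + bm² + cm + d; the 5 given values yield a linear system in the 4 coefficients.
Solving, P(m) = -m³ + 6m² + 3m - 2.
Then P(9) = -218.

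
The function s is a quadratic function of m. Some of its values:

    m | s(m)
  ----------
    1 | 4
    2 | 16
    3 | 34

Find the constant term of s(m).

-2

Write s(m) = am² + bm + c; the 3 given values yield a linear system in the 3 coefficients.
Solving, s(m) = 3m² + 3m - 2.
The constant term is s(0) = -2.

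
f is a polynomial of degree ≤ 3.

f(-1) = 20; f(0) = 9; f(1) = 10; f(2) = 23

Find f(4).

First differences: -11, 1, 13. Second differences: 12, 12.
Level-2 differences are constant, so f has degree 2.
Fitting a degree-2 polynomial gives f(m) = 6m² - 5m + 9.
Then f(4) = 85.

85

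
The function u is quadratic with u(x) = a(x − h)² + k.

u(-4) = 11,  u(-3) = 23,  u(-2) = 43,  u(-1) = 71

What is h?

-5

First differences 12, 20, 28; second difference 8 = 2a, so a = 4.
Expanding, the x-coefficient is −2ah = -8h; matching it to the data gives h = -5, and then k = 7.
So u(x) = 4(x + 5)² + 7.
Hence h = -5.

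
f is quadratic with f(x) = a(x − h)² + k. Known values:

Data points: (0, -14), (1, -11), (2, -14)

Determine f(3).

-23

First differences 3, -3; second difference -6 = 2a, so a = -3.
Expanding, the x-coefficient is −2ah = 6h; matching it to the data gives h = 1, and then k = -11.
So f(x) = -3(x − 1)² − 11.
f(3) = -3·2² − 11 = -23.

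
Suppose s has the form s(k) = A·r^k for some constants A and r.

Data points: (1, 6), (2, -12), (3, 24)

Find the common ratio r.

Consecutive ratio: -12/6 = -2, and 24/(-12) = -2, so r = -2.
Then A·(-2)^1 = 6 gives A = -3, and s(k) = -3·(-2)^k.

-2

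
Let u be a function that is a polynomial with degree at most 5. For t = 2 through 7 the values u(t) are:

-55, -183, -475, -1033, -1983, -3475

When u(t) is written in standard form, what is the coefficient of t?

-6

First differences: -128, -292, -558, -950, -1492. Second differences: -164, -266, -392, -542. Third differences: -102, -126, -150. Fourth differences: -24, -24.
Level-4 differences are constant, so u has degree 4.
Fitting a degree-4 polynomial gives u(t) = -t^4 - 3t³ - 6t - 3.
The coefficient of t is -6.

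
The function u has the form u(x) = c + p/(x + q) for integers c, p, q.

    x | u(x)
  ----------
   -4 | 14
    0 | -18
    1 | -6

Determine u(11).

4

(u(x) − c)(x + q) = p for each data point; the three points give a linear system in c and q, then p follows.
Solving: c = 6, q = 1, p = -24, so u(x) = 6 − 24/(x + 1).
Then u(11) = 6 − 24/12 = 4.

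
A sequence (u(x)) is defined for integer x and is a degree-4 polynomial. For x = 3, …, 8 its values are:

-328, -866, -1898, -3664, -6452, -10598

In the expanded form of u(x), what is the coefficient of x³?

-4

Write u(x) = ax^4 + bx³ + cx² + dx + e; the 6 given values yield a linear system in the 5 coefficients.
Solving, u(x) = -2x^4 - 4x³ - 5x² - 5x + 2.
The coefficient of x³ is -4.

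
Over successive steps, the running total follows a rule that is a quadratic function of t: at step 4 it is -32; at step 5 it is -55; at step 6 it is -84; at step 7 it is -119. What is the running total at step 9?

Write the value at t as h(t).
Write h(t) = at² + bt + c; the 4 given values yield a linear system in the 3 coefficients.
Solving, h(t) = -3t² + 4t.
Then h(9) = -207.

-207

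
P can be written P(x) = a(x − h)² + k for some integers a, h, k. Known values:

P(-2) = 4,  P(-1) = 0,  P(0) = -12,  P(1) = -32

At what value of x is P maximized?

-2

First differences -4, -12, -20; second difference -8 = 2a, so a = -4.
Expanding, the x-coefficient is −2ah = 8h; matching it to the data gives h = -2, and then k = 4.
So P(x) = -4(x + 2)² + 4.
Hence h = -2.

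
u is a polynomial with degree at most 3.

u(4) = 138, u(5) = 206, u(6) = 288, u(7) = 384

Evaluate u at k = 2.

First differences: 68, 82, 96. Second differences: 14, 14.
Level-2 differences are constant, so u has degree 2.
Fitting a degree-2 polynomial gives u(k) = 7k² + 5k + 6.
Then u(2) = 44.

44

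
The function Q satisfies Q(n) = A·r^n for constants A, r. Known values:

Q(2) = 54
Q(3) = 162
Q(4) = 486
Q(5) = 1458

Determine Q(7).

Consecutive ratio: 162/54 = 3, and 486/162 = 3, so r = 3.
Then A·3^2 = 54 gives A = 6, and Q(n) = 6·3^n.
Q(7) = 6·3^7 = 13122.

13122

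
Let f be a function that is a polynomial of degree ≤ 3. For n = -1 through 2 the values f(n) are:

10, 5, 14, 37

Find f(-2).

First differences: -5, 9, 23. Second differences: 14, 14.
Level-2 differences are constant, so f has degree 2.
Fitting a degree-2 polynomial gives f(n) = 7n² + 2n + 5.
Then f(-2) = 29.

29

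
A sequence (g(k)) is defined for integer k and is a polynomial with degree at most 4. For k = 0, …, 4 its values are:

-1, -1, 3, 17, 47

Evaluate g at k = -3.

-37

First differences: 0, 4, 14, 30. Second differences: 4, 10, 16. Third differences: 6, 6.
Level-3 differences are constant, so g has degree 3.
Fitting a degree-3 polynomial gives g(k) = k³ - k² - 1.
Then g(-3) = -37.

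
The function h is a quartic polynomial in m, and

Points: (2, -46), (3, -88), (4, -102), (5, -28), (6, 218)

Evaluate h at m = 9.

Write h(m) = am^4 + bm³ + cm² + dm + e; the 5 given values yield a linear system in the 5 coefficients.
Solving, h(m) = m^4 - 4m³ - 5m² - 6m + 2.
Then h(9) = 3188.

3188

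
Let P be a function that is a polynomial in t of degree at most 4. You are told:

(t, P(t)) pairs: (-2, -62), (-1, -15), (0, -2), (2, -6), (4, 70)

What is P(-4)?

Write P(t) = at^4 + bt³ + ct² + dt + e; the 5 given values yield a linear system in the 5 coefficients.
Solving, the leading coefficient vanishes, and P(t) = 3t³ - 8t² + 2t - 2.
Then P(-4) = -330.

-330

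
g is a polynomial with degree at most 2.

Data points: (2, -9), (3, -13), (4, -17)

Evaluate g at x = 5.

-21

First differences: -4, -4.
Level-1 differences are constant, so g has degree 1.
Fitting a degree-1 polynomial gives g(x) = -4x - 1.
Then g(5) = -21.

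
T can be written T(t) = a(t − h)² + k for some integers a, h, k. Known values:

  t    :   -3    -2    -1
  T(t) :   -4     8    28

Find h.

-4

First differences 12, 20; second difference 8 = 2a, so a = 4.
Expanding, the t-coefficient is −2ah = -8h; matching it to the data gives h = -4, and then k = -8.
So T(t) = 4(t + 4)² − 8.
Hence h = -4.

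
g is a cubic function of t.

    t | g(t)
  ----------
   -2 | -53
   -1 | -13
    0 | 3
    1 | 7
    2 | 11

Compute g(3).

27

First differences: 40, 16, 4, 4. Second differences: -24, -12, 0. Third differences: 12, 12.
Level-3 differences are constant, so g has degree 3.
Extending the table by one column gives the next first difference 16, so g(3) = 11 + 16 = 27.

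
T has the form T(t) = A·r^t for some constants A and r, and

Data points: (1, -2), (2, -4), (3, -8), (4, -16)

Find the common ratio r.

2

Consecutive ratio: -4/(-2) = 2, and -8/(-4) = 2, so r = 2.
Then A·2^1 = -2 gives A = -1, and T(t) = -1·2^t.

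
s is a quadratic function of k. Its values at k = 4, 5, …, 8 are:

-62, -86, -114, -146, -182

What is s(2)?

First differences: -24, -28, -32, -36. Second differences: -4, -4, -4.
Level-2 differences are constant, so s has degree 2.
Fitting a degree-2 polynomial gives s(k) = -2k² - 6k - 6.
Then s(2) = -26.

-26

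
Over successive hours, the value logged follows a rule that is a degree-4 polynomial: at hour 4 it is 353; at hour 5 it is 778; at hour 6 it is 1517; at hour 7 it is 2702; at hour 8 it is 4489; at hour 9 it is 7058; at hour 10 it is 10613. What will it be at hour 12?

21617

Write the value at n as T(n).
First differences: 425, 739, 1185, 1787, 2569, 3555. Second differences: 314, 446, 602, 782, 986. Third differences: 132, 156, 180, 204. Fourth differences: 24, 24, 24.
Level-4 differences are constant, so T has degree 4.
Fitting a degree-4 polynomial gives T(n) = n^4 + 6n² + 2n - 7.
Then T(12) = 21617.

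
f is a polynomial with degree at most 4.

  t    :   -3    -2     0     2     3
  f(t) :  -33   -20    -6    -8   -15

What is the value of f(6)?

-60

Write f(t) = at^4 + bt³ + ct² + dt + e; the 5 given values yield a linear system in the 5 coefficients.
Solving, the top 2 coefficients vanish, and f(t) = -2t² + 3t - 6.
Then f(6) = -60.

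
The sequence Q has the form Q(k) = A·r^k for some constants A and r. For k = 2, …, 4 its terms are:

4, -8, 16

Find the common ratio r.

-2

Consecutive ratio: -8/4 = -2, and 16/(-8) = -2, so r = -2.
Then A·(-2)^2 = 4 gives A = 1, and Q(k) = 1·(-2)^k.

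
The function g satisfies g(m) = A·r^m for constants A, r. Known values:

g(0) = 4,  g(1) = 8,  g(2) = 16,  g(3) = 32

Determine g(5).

128

Consecutive ratio: 8/4 = 2, and 16/8 = 2, so r = 2.
Then A·2^0 = 4 gives A = 4, and g(m) = 4·2^m.
g(5) = 4·2^5 = 128.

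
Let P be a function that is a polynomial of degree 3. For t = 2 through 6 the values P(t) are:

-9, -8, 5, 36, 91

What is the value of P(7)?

176

First differences: 1, 13, 31, 55. Second differences: 12, 18, 24. Third differences: 6, 6.
Level-3 differences are constant, so P has degree 3.
Extending the table by one column gives the next first difference 85, so P(7) = 91 + 85 = 176.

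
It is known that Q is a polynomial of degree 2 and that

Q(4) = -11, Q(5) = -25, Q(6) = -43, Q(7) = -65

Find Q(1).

7

First differences: -14, -18, -22. Second differences: -4, -4.
Level-2 differences are constant, so Q has degree 2.
Fitting a degree-2 polynomial gives Q(x) = -2x² + 4x + 5.
Then Q(1) = 7.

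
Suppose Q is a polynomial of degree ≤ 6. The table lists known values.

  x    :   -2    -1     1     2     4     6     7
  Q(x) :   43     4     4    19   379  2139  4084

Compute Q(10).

17923

Write Q(x) = ax^6 + bx^5 + cx^4 + dx³ + ex² + px + q; the 7 given values yield a linear system in the 7 coefficients.
Solving, the top 2 coefficients vanish, and Q(x) = 2x^4 - 2x³ - x² + 2x + 3.
Then Q(10) = 17923.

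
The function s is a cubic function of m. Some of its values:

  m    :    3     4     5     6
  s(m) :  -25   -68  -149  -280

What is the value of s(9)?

Write s(m) = am³ + bm² + cm + d; the 4 given values yield a linear system in the 4 coefficients.
Solving, s(m) = -2m³ + 5m² - 4m - 4.
Then s(9) = -1093.

-1093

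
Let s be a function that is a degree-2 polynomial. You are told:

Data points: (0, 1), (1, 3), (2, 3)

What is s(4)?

Write s(m) = am² + bm + c; the 3 given values yield a linear system in the 3 coefficients.
Solving, s(m) = -m² + 3m + 1.
Then s(4) = -3.

-3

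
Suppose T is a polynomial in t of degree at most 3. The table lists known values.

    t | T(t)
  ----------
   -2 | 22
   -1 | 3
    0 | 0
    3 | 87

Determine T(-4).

108

Write T(t) = at³ + bt² + ct + d; the 4 given values yield a linear system in the 4 coefficients.
Solving, the leading coefficient vanishes, and T(t) = 8t² + 5t.
Then T(-4) = 108.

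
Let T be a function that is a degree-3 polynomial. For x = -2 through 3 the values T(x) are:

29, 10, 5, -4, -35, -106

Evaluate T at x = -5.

350

Write T(x) = ax³ + bx² + cx + d; the 6 given values yield a linear system in the 4 coefficients.
Solving, T(x) = -3x³ - 2x² - 4x + 5.
Then T(-5) = 350.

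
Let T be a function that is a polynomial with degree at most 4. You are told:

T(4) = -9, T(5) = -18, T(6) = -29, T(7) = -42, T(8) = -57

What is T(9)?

Write T(n) = an^4 + bn³ + cn² + dn + e; the 5 given values yield a linear system in the 5 coefficients.
Solving, the top 2 coefficients vanish, and T(n) = -n² + 7.
Then T(9) = -74.

-74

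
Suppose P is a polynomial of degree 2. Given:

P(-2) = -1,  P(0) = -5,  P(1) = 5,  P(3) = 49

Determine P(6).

Write P(n) = an² + bn + c; the 4 given values yield a linear system in the 3 coefficients.
Solving, P(n) = 4n² + 6n - 5.
Then P(6) = 175.

175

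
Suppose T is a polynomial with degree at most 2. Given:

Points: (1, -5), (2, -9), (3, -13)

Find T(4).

First differences: -4, -4.
Level-1 differences are constant, so T has degree 1.
Fitting a degree-1 polynomial gives T(x) = -4x - 1.
Then T(4) = -17.

-17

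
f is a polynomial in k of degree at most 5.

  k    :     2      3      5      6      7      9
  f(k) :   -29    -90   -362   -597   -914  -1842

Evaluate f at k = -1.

Write f(k) = ak^5 + bk^4 + ck³ + dk² + ek + p; the 6 given values yield a linear system in the 6 coefficients.
Solving, the top 2 coefficients vanish, and f(k) = -2k³ - 5k² + 2k + 3.
Then f(-1) = -2.

-2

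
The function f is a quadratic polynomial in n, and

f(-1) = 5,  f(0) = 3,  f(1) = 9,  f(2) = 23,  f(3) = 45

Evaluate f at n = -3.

Write f(n) = an² + bn + c; the 5 given values yield a linear system in the 3 coefficients.
Solving, f(n) = 4n² + 2n + 3.
Then f(-3) = 33.

33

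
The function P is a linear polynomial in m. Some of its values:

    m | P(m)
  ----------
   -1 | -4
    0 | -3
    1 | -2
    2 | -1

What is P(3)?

0

First differences: 1, 1, 1.
Level-1 differences are constant, so P has degree 1.
Fitting a degree-1 polynomial gives P(m) = m - 3.
Then P(3) = 0.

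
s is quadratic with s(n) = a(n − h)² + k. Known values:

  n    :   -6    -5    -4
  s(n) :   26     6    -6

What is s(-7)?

54

First differences -20, -12; second difference 8 = 2a, so a = 4.
Expanding, the n-coefficient is −2ah = -8h; matching it to the data gives h = -3, and then k = -10.
So s(n) = 4(n + 3)² − 10.
s(-7) = 4·(-4)² − 10 = 54.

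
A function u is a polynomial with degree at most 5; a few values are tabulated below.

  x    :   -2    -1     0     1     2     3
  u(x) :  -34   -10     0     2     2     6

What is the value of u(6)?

102

First differences: 24, 10, 2, 0, 4. Second differences: -14, -8, -2, 4. Third differences: 6, 6, 6.
Level-3 differences are constant, so u has degree 3.
Fitting a degree-3 polynomial gives u(x) = x³ - 4x² + 5x.
Then u(6) = 102.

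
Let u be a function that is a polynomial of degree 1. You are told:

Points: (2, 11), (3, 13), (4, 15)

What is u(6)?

19

First differences: 2, 2.
Level-1 differences are constant, so u has degree 1.
Fitting a degree-1 polynomial gives u(x) = 2x + 7.
Then u(6) = 19.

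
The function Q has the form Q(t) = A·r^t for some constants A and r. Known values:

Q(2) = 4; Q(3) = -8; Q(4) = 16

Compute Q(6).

Consecutive ratio: -8/4 = -2, and 16/(-8) = -2, so r = -2.
Then A·(-2)^2 = 4 gives A = 1, and Q(t) = 1·(-2)^t.
Q(6) = 1·(-2)^6 = 64.

64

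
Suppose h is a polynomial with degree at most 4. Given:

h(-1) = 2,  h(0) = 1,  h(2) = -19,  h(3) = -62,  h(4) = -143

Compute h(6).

Write h(n) = an^4 + bn³ + cn² + dn + e; the 5 given values yield a linear system in the 5 coefficients.
Solving, the leading coefficient vanishes, and h(n) = -2n³ - n² + 1.
Then h(6) = -467.

-467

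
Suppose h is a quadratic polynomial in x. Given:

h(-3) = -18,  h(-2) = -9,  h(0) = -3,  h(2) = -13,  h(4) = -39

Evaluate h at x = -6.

Write h(x) = ax² + bx + c; the 5 given values yield a linear system in the 3 coefficients.
Solving, h(x) = -2x² - x - 3.
Then h(-6) = -69.

-69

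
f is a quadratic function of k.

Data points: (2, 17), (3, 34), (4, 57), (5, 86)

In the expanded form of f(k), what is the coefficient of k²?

First differences: 17, 23, 29. Second differences: 6, 6.
Level-2 differences are constant, so f has degree 2.
Fitting a degree-2 polynomial gives f(k) = 3k² + 2k + 1.
The coefficient of k² is 3.

3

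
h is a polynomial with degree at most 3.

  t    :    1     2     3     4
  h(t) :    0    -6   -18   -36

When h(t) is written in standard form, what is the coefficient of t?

3

First differences: -6, -12, -18. Second differences: -6, -6.
Level-2 differences are constant, so h has degree 2.
Fitting a degree-2 polynomial gives h(t) = -3t² + 3t.
The coefficient of t is 3.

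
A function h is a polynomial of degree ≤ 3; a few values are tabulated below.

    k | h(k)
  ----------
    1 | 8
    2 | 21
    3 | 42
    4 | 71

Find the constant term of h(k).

Write h(k) = ak³ + bk² + ck + d; the 4 given values yield a linear system in the 4 coefficients.
Solving, the leading coefficient vanishes, and h(k) = 4k² + k + 3.
The constant term is h(0) = 3.

3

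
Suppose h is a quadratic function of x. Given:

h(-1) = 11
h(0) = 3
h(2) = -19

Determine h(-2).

Write h(x) = ax² + bx + c; the 3 given values yield a linear system in the 3 coefficients.
Solving, h(x) = -x² - 9x + 3.
Then h(-2) = 17.

17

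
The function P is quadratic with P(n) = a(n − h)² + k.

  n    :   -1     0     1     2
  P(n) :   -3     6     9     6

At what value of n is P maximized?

1

First differences 9, 3, -3; second difference -6 = 2a, so a = -3.
Expanding, the n-coefficient is −2ah = 6h; matching it to the data gives h = 1, and then k = 9.
So P(n) = -3(n − 1)² + 9.
Hence h = 1.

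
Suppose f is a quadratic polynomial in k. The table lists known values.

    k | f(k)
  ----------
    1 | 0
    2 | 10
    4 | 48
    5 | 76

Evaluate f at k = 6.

Write f(k) = ak² + bk + c; the 4 given values yield a linear system in the 3 coefficients.
Solving, f(k) = 3k² + k - 4.
Then f(6) = 110.

110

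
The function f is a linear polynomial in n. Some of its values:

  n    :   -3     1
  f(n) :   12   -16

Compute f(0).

Write f(n) = an + b; the 2 given values yield a linear system in the 2 coefficients.
Solving, f(n) = -7n - 9.
Then f(0) = -9.

-9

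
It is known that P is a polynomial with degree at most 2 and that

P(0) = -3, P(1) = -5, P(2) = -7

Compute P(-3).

3

First differences: -2, -2.
Level-1 differences are constant, so P has degree 1.
Fitting a degree-1 polynomial gives P(k) = -2k - 3.
Then P(-3) = 3.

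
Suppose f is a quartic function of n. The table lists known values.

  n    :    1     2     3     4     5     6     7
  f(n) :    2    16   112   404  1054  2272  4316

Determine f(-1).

4

Write f(n) = an^4 + bn³ + cn² + dn + e; the 7 given values yield a linear system in the 5 coefficients.
Solving, f(n) = 2n^4 - n³ - 3n² + 4.
Then f(-1) = 4.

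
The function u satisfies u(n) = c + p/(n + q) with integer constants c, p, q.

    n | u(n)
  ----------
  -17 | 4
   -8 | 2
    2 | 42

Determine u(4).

(u(n) − c)(n + q) = p for each data point; the three points give a linear system in c and q, then p follows.
Solving: c = 6, q = -1, p = 36, so u(n) = 6 + 36/(n − 1).
Then u(4) = 6 + 36/3 = 18.

18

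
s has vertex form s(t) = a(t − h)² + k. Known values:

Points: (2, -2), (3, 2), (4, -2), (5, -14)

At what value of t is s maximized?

First differences 4, -4, -12; second difference -8 = 2a, so a = -4.
Expanding, the t-coefficient is −2ah = 8h; matching it to the data gives h = 3, and then k = 2.
So s(t) = -4(t − 3)² + 2.
Hence h = 3.

3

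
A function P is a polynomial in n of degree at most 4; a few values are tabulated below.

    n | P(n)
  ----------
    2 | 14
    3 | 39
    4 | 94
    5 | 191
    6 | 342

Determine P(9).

First differences: 25, 55, 97, 151. Second differences: 30, 42, 54. Third differences: 12, 12.
Level-3 differences are constant, so P has degree 3.
Fitting a degree-3 polynomial gives P(n) = 2n³ - 3n² + 2n + 6.
Then P(9) = 1239.

1239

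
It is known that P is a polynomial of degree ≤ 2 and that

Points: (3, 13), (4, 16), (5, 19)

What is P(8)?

First differences: 3, 3.
Level-1 differences are constant, so P has degree 1.
Fitting a degree-1 polynomial gives P(k) = 3k + 4.
Then P(8) = 28.

28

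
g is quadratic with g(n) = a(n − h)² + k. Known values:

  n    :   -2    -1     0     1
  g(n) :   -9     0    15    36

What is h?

First differences 9, 15, 21; second difference 6 = 2a, so a = 3.
Expanding, the n-coefficient is −2ah = -6h; matching it to the data gives h = -3, and then k = -12.
So g(n) = 3(n + 3)² − 12.
Hence h = -3.

-3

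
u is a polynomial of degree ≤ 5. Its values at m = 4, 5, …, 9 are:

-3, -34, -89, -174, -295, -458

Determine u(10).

Write u(m) = am^5 + bm^4 + cm³ + dm² + em + p; the 6 given values yield a linear system in the 6 coefficients.
Solving, the top 2 coefficients vanish, and u(m) = -m³ + 3m² + 3m + 1.
Then u(10) = -669.

-669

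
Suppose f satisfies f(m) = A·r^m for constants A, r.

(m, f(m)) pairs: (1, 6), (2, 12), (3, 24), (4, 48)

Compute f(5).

96

Consecutive ratio: 12/6 = 2, and 24/12 = 2, so r = 2.
Then A·2^1 = 6 gives A = 3, and f(m) = 3·2^m.
f(5) = 3·2^5 = 96.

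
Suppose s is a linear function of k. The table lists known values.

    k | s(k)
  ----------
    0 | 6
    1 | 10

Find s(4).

22

Write s(k) = ak + b; the 2 given values yield a linear system in the 2 coefficients.
Solving, s(k) = 4k + 6.
Then s(4) = 22.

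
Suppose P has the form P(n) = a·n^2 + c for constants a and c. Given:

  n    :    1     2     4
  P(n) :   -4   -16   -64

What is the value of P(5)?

-100

From P(1) = -4 and P(2) = -16: 1a + c = -4 and 4a + c = -16.
Subtracting: 3a = -12, so a = -4; then c = -4 − (-4)·1 = 0.
So P(n) = -4n² + 0, and P(5) = -100.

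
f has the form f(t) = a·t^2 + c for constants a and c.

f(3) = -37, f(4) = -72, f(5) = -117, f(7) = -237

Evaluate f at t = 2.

-12

From f(3) = -37 and f(4) = -72: 9a + c = -37 and 16a + c = -72.
Subtracting: 7a = -35, so a = -5; then c = -37 − (-5)·9 = 8.
So f(t) = -5t² + 8, and f(2) = -12.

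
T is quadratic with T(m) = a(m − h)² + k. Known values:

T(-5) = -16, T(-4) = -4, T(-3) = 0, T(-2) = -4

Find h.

-3

First differences 12, 4, -4; second difference -8 = 2a, so a = -4.
Expanding, the m-coefficient is −2ah = 8h; matching it to the data gives h = -3, and then k = 0.
So T(m) = -4(m + 3)² + 0.
Hence h = -3.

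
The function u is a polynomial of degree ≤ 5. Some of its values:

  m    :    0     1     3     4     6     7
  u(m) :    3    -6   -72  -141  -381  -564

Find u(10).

Write u(m) = am^5 + bm^4 + cm³ + dm² + em + p; the 6 given values yield a linear system in the 6 coefficients.
Solving, the top 2 coefficients vanish, and u(m) = -m³ - 4m² - 4m + 3.
Then u(10) = -1437.

-1437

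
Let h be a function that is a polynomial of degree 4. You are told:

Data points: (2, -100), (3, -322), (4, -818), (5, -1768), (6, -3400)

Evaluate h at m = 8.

-9862

Write h(m) = am^4 + bm³ + cm² + dm + e; the 5 given values yield a linear system in the 5 coefficients.
Solving, h(m) = -2m^4 - 2m³ - 9m² - 9m + 2.
Then h(8) = -9862.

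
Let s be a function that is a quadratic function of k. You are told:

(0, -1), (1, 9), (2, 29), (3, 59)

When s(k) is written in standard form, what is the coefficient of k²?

First differences: 10, 20, 30. Second differences: 10, 10.
Level-2 differences are constant, so s has degree 2.
Fitting a degree-2 polynomial gives s(k) = 5k² + 5k - 1.
The coefficient of k² is 5.

5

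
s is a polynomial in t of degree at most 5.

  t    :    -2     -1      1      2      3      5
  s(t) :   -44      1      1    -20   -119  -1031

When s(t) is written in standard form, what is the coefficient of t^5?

Write s(t) = at^5 + bt^4 + ct³ + dt² + et + p; the 6 given values yield a linear system in the 6 coefficients.
Solving, the leading coefficient vanishes, and s(t) = -2t^4 + 2t³ - t² - 2t + 4.
The coefficient of t^5 is 0.

0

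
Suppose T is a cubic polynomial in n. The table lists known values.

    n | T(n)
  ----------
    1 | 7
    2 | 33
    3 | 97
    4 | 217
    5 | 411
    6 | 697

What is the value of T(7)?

1093

First differences: 26, 64, 120, 194, 286. Second differences: 38, 56, 74, 92. Third differences: 18, 18, 18.
Level-3 differences are constant, so T has degree 3.
Fitting a degree-3 polynomial gives T(n) = 3n³ + n² + 2n + 1.
Then T(7) = 1093.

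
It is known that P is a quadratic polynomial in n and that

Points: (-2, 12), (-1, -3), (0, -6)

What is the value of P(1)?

Write P(n) = an² + bn + c; the 3 given values yield a linear system in the 3 coefficients.
Solving, P(n) = 6n² + 3n - 6.
Then P(1) = 3.

3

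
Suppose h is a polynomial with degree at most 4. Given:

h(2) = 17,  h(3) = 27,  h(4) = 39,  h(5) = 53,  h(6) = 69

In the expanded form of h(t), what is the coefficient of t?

5

First differences: 10, 12, 14, 16. Second differences: 2, 2, 2.
Level-2 differences are constant, so h has degree 2.
Fitting a degree-2 polynomial gives h(t) = t² + 5t + 3.
The coefficient of t is 5.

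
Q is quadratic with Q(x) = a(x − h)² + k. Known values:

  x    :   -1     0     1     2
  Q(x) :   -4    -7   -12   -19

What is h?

-2

First differences -3, -5, -7; second difference -2 = 2a, so a = -1.
Expanding, the x-coefficient is −2ah = 2h; matching it to the data gives h = -2, and then k = -3.
So Q(x) = -1(x + 2)² − 3.
Hence h = -2.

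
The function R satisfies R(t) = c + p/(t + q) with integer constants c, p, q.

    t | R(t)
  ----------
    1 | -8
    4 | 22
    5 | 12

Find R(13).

(R(t) − c)(t + q) = p for each data point; the three points give a linear system in c and q, then p follows.
Solving: c = 2, q = -3, p = 20, so R(t) = 2 + 20/(t − 3).
Then R(13) = 2 + 20/10 = 4.

4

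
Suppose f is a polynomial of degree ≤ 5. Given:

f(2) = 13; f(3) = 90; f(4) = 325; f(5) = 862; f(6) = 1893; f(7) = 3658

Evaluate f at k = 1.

Write f(k) = ak^5 + bk^4 + ck³ + dk² + ek + p; the 6 given values yield a linear system in the 6 coefficients.
Solving, the leading coefficient vanishes, and f(k) = 2k^4 - 4k³ + 5k² - 2k - 3.
Then f(1) = -2.

-2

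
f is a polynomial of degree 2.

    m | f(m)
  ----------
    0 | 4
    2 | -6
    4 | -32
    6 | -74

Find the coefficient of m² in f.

Write f(m) = am² + bm + c; the 4 given values yield a linear system in the 3 coefficients.
Solving, f(m) = -2m² - m + 4.
The coefficient of m² is -2.

-2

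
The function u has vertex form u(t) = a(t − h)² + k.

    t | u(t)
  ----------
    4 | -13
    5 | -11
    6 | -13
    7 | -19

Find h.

5

First differences 2, -2, -6; second difference -4 = 2a, so a = -2.
Expanding, the t-coefficient is −2ah = 4h; matching it to the data gives h = 5, and then k = -11.
So u(t) = -2(t − 5)² − 11.
Hence h = 5.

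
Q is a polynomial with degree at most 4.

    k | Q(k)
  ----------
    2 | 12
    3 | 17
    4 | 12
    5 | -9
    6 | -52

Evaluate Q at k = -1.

First differences: 5, -5, -21, -43. Second differences: -10, -16, -22. Third differences: -6, -6.
Level-3 differences are constant, so Q has degree 3.
Fitting a degree-3 polynomial gives Q(k) = -k³ + 4k² + 4k - 4.
Then Q(-1) = -3.

-3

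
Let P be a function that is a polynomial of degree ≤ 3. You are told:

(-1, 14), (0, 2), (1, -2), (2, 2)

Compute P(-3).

62

First differences: -12, -4, 4. Second differences: 8, 8.
Level-2 differences are constant, so P has degree 2.
Fitting a degree-2 polynomial gives P(t) = 4t² - 8t + 2.
Then P(-3) = 62.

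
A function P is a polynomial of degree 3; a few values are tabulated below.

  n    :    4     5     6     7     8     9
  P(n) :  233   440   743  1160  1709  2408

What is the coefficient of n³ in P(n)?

3

First differences: 207, 303, 417, 549, 699. Second differences: 96, 114, 132, 150. Third differences: 18, 18, 18.
Level-3 differences are constant, so P has degree 3.
Fitting a degree-3 polynomial gives P(n) = 3n³ + 3n² - 3n + 5.
The coefficient of n³ is 3.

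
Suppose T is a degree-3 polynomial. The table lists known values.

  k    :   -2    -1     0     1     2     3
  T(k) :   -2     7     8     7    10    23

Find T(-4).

Write T(k) = ak³ + bk² + ck + d; the 6 given values yield a linear system in the 4 coefficients.
Solving, T(k) = k³ - k² - k + 8.
Then T(-4) = -68.

-68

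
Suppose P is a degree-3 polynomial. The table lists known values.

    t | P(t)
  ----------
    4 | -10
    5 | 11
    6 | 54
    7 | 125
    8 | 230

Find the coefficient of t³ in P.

1

First differences: 21, 43, 71, 105. Second differences: 22, 28, 34. Third differences: 6, 6.
Level-3 differences are constant, so P has degree 3.
Fitting a degree-3 polynomial gives P(t) = t³ - 4t² - 4t + 6.
The coefficient of t³ is 1.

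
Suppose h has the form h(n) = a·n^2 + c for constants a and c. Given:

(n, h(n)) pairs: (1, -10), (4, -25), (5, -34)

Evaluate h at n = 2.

From h(1) = -10 and h(4) = -25: 1a + c = -10 and 16a + c = -25.
Subtracting: 15a = -15, so a = -1; then c = -10 − (-1)·1 = -9.
So h(n) = -1n² − 9, and h(2) = -13.

-13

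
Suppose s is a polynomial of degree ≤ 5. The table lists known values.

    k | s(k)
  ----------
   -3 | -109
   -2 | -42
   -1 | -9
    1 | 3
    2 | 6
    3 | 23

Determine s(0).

Write s(k) = ak^5 + bk^4 + ck³ + dk² + ek + p; the 6 given values yield a linear system in the 6 coefficients.
Solving, the top 2 coefficients vanish, and s(k) = 2k³ - 5k² + 4k + 2.
Then s(0) = 2.

2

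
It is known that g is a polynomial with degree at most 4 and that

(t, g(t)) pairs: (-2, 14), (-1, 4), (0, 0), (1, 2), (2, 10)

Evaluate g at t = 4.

44

First differences: -10, -4, 2, 8. Second differences: 6, 6, 6.
Level-2 differences are constant, so g has degree 2.
Fitting a degree-2 polynomial gives g(t) = 3t² - t.
Then g(4) = 44.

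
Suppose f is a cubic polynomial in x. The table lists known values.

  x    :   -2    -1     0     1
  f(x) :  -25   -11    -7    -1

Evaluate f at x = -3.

Write f(x) = ax³ + bx² + cx + d; the 4 given values yield a linear system in the 4 coefficients.
Solving, f(x) = 2x³ + x² + 3x - 7.
Then f(-3) = -61.

-61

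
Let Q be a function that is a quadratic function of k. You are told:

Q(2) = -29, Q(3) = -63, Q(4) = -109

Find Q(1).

-7

Write Q(k) = ak² + bk + c; the 3 given values yield a linear system in the 3 coefficients.
Solving, Q(k) = -6k² - 4k + 3.
Then Q(1) = -7.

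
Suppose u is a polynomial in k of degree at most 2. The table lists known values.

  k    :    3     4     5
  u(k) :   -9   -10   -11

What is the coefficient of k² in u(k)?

Write u(k) = ak² + bk + c; the 3 given values yield a linear system in the 3 coefficients.
Solving, the leading coefficient vanishes, and u(k) = -k - 6.
The coefficient of k² is 0.

0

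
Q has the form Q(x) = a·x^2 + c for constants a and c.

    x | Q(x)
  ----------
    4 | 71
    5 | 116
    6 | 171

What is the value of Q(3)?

36

From Q(4) = 71 and Q(5) = 116: 16a + c = 71 and 25a + c = 116.
Subtracting: 9a = 45, so a = 5; then c = 71 − 5·16 = -9.
So Q(x) = 5x² − 9, and Q(3) = 36.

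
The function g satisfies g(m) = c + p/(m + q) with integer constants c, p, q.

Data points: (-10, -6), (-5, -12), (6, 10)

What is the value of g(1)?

60

(g(m) − c)(m + q) = p for each data point; the three points give a linear system in c and q, then p follows.
Solving: c = 0, q = 0, p = 60, so g(m) = 60/(m + 0).
Then g(1) = 0 + 60/1 = 60.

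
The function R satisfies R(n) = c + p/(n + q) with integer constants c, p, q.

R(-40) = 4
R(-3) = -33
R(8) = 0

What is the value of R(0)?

(R(n) − c)(n + q) = p for each data point; the three points give a linear system in c and q, then p follows.
Solving: c = 3, q = 4, p = -36, so R(n) = 3 − 36/(n + 4).
Then R(0) = 3 − 36/4 = -6.

-6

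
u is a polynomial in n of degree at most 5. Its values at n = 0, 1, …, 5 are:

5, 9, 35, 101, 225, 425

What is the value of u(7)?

First differences: 4, 26, 66, 124, 200. Second differences: 22, 40, 58, 76. Third differences: 18, 18, 18.
Level-3 differences are constant, so u has degree 3.
Fitting a degree-3 polynomial gives u(n) = 3n³ + 2n² - n + 5.
Then u(7) = 1125.

1125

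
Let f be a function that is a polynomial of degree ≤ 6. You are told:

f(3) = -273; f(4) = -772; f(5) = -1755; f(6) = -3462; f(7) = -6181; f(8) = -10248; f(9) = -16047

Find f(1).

-7

First differences: -499, -983, -1707, -2719, -4067, -5799. Second differences: -484, -724, -1012, -1348, -1732. Third differences: -240, -288, -336, -384. Fourth differences: -48, -48, -48.
Level-4 differences are constant, so f has degree 4.
Fitting a degree-4 polynomial gives f(t) = -2t^4 - 4t³ - t.
Then f(1) = -7.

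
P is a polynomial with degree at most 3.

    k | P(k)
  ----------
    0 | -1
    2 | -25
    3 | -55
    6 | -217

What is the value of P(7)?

Write P(k) = ak³ + bk² + ck + d; the 4 given values yield a linear system in the 4 coefficients.
Solving, the leading coefficient vanishes, and P(k) = -6k² - 1.
Then P(7) = -295.

-295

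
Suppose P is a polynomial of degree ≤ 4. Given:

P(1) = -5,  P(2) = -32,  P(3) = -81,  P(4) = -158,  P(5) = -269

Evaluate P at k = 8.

First differences: -27, -49, -77, -111. Second differences: -22, -28, -34. Third differences: -6, -6.
Level-3 differences are constant, so P has degree 3.
Fitting a degree-3 polynomial gives P(k) = -k³ - 5k² - 5k + 6.
Then P(8) = -866.

-866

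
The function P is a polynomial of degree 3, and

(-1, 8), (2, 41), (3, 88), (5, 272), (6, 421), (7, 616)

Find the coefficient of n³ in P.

Write P(n) = an³ + bn² + cn + d; the 6 given values yield a linear system in the 4 coefficients.
Solving, P(n) = n³ + 5n² + 3n + 7.
The coefficient of n³ is 1.

1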